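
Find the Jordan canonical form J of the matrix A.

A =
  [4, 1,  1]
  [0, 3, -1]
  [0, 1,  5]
J_2(4) ⊕ J_1(4)

The characteristic polynomial is
  det(x·I − A) = x^3 - 12*x^2 + 48*x - 64 = (x - 4)^3

Eigenvalues and multiplicities (the geometric multiplicity of λ is n − rank(A − λI), which equals the number of Jordan blocks for λ):
  λ = 4: algebraic multiplicity = 3, geometric multiplicity = 2

Determining the block sizes for each eigenvalue:
  λ = 4: 2 blocks summing to 3 forces exactly one block of size 2 and the rest size 1 → block sizes [2, 1]

Assembling the blocks gives a Jordan form
J =
  [4, 1, 0]
  [0, 4, 0]
  [0, 0, 4]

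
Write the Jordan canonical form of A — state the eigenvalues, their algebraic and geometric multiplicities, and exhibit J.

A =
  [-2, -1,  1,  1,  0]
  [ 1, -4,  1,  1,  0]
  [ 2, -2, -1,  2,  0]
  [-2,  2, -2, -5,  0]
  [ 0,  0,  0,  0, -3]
J_2(-3) ⊕ J_1(-3) ⊕ J_1(-3) ⊕ J_1(-3)

The characteristic polynomial is
  det(x·I − A) = x^5 + 15*x^4 + 90*x^3 + 270*x^2 + 405*x + 243 = (x + 3)^5

Eigenvalues and multiplicities (the geometric multiplicity of λ is n − rank(A − λI), which equals the number of Jordan blocks for λ):
  λ = -3: algebraic multiplicity = 5, geometric multiplicity = 4

Determining the block sizes for each eigenvalue:
  λ = -3: 4 blocks summing to 5 forces exactly one block of size 2 and the rest size 1 → block sizes [2, 1, 1, 1]

Assembling the blocks gives a Jordan form
J =
  [-3,  1,  0,  0,  0]
  [ 0, -3,  0,  0,  0]
  [ 0,  0, -3,  0,  0]
  [ 0,  0,  0, -3,  0]
  [ 0,  0,  0,  0, -3]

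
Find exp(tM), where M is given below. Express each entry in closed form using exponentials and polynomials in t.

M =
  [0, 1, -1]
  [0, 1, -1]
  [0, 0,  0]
e^{tM} =
  [1, exp(t) - 1, 1 - exp(t)]
  [0, exp(t), 1 - exp(t)]
  [0, 0, 1]

Strategy: write M = P · J · P⁻¹ where J is a Jordan canonical form, so e^{tM} = P · e^{tJ} · P⁻¹, and e^{tJ} can be computed block-by-block.

M has Jordan form
J =
  [0, 0, 0]
  [0, 0, 0]
  [0, 0, 1]
(up to reordering of blocks).

Per-block formulas:
  For a 1×1 block at λ = 0: exp(t · [0]) = [e^(0t)].
  For a 1×1 block at λ = 1: exp(t · [1]) = [e^(1t)].

After assembling e^{tJ} and conjugating by P, we get:

e^{tM} =
  [1, exp(t) - 1, 1 - exp(t)]
  [0, exp(t), 1 - exp(t)]
  [0, 0, 1]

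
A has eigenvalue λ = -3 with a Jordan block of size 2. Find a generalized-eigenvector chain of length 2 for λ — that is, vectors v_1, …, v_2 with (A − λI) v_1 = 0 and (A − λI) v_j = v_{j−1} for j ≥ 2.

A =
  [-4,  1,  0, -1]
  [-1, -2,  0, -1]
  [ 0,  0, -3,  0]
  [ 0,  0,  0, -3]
A Jordan chain for λ = -3 of length 2:
v_1 = (-1, -1, 0, 0)ᵀ
v_2 = (1, 0, 0, 0)ᵀ

Let N = A − (-3)·I. We want v_2 with N^2 v_2 = 0 but N^1 v_2 ≠ 0; then v_{j-1} := N · v_j for j = 2, …, 2.

Pick v_2 = (1, 0, 0, 0)ᵀ.
Then v_1 = N · v_2 = (-1, -1, 0, 0)ᵀ.

Sanity check: (A − (-3)·I) v_1 = (0, 0, 0, 0)ᵀ = 0. ✓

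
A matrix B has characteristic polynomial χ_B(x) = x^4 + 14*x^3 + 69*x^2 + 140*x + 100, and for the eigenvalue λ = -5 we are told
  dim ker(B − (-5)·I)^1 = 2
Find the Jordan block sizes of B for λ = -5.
Block sizes for λ = -5: [1, 1]

From the dimensions of kernels of powers, the number of Jordan blocks of size at least j is d_j − d_{j−1} where d_j = dim ker(N^j) (with d_0 = 0). Computing the differences gives [2].
The number of blocks of size exactly k is (#blocks of size ≥ k) − (#blocks of size ≥ k + 1), so the partition is: 2 block(s) of size 1.
In nonincreasing order the block sizes are [1, 1].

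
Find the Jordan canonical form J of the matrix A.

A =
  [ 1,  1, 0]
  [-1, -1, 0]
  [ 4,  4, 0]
J_2(0) ⊕ J_1(0)

The characteristic polynomial is
  det(x·I − A) = x^3

Eigenvalues and multiplicities (the geometric multiplicity of λ is n − rank(A − λI), which equals the number of Jordan blocks for λ):
  λ = 0: algebraic multiplicity = 3, geometric multiplicity = 2

Determining the block sizes for each eigenvalue:
  λ = 0: 2 blocks summing to 3 forces exactly one block of size 2 and the rest size 1 → block sizes [2, 1]

Assembling the blocks gives a Jordan form
J =
  [0, 1, 0]
  [0, 0, 0]
  [0, 0, 0]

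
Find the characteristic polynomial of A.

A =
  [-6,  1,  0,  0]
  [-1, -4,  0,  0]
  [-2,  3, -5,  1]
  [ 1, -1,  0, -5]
x^4 + 20*x^3 + 150*x^2 + 500*x + 625

Expanding det(x·I − A) (e.g. by cofactor expansion or by noting that A is similar to its Jordan form J, which has the same characteristic polynomial as A) gives
  χ_A(x) = x^4 + 20*x^3 + 150*x^2 + 500*x + 625
which factors as (x + 5)^4. The eigenvalues (with algebraic multiplicities) are λ = -5 with multiplicity 4.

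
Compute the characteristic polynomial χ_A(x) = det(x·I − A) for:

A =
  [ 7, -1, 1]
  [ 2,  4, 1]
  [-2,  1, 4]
x^3 - 15*x^2 + 75*x - 125

Expanding det(x·I − A) (e.g. by cofactor expansion or by noting that A is similar to its Jordan form J, which has the same characteristic polynomial as A) gives
  χ_A(x) = x^3 - 15*x^2 + 75*x - 125
which factors as (x - 5)^3. The eigenvalues (with algebraic multiplicities) are λ = 5 with multiplicity 3.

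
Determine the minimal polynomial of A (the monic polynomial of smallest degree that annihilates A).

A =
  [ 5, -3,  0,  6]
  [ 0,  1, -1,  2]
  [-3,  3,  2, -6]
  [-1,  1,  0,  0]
x^3 - 6*x^2 + 12*x - 8

The characteristic polynomial is χ_A(x) = (x - 2)^4, so the eigenvalues are known. The minimal polynomial is
  m_A(x) = Π_λ (x − λ)^{k_λ}
where k_λ is the size of the *largest* Jordan block for λ (equivalently, the smallest k with (A − λI)^k v = 0 for every generalised eigenvector v of λ).

  λ = 2: largest Jordan block has size 3, contributing (x − 2)^3

So m_A(x) = (x - 2)^3 = x^3 - 6*x^2 + 12*x - 8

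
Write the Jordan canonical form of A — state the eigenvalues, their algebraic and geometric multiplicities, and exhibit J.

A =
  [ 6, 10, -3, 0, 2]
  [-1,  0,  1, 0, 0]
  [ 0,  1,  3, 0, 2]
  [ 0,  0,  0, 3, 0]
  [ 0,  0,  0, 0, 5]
J_3(3) ⊕ J_1(3) ⊕ J_1(5)

The characteristic polynomial is
  det(x·I − A) = x^5 - 17*x^4 + 114*x^3 - 378*x^2 + 621*x - 405 = (x - 5)*(x - 3)^4

Eigenvalues and multiplicities (the geometric multiplicity of λ is n − rank(A − λI), which equals the number of Jordan blocks for λ):
  λ = 3: algebraic multiplicity = 4, geometric multiplicity = 2
  λ = 5: algebraic multiplicity = 1, geometric multiplicity = 1

Determining the block sizes for each eigenvalue:
  λ = 3: with am = 4 and gm = 2, the partition is not yet determined (e.g. several partitions of 4 into 2 parts exist). Let N = A − (3)·I. Computing rank(N^1) = 3, rank(N^2) = 2, rank(N^3) = 1; the number of blocks of size ≥ j is rank(N^{j−1}) − rank(N^j), giving [2, 1, 1]. So we have 1 block(s) of size 3, 1 block(s) of size 1 → block sizes [3, 1]
  λ = 5: one block (gm = 1), so the single block has size am = 1 → block sizes [1]

Assembling the blocks gives a Jordan form
J =
  [3, 1, 0, 0, 0]
  [0, 3, 1, 0, 0]
  [0, 0, 3, 0, 0]
  [0, 0, 0, 3, 0]
  [0, 0, 0, 0, 5]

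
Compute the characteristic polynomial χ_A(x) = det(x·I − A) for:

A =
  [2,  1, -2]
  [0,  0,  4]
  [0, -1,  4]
x^3 - 6*x^2 + 12*x - 8

Expanding det(x·I − A) (e.g. by cofactor expansion or by noting that A is similar to its Jordan form J, which has the same characteristic polynomial as A) gives
  χ_A(x) = x^3 - 6*x^2 + 12*x - 8
which factors as (x - 2)^3. The eigenvalues (with algebraic multiplicities) are λ = 2 with multiplicity 3.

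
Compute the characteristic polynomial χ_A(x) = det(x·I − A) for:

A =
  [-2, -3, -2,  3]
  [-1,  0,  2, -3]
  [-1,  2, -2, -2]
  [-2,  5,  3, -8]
x^4 + 12*x^3 + 54*x^2 + 108*x + 81

Expanding det(x·I − A) (e.g. by cofactor expansion or by noting that A is similar to its Jordan form J, which has the same characteristic polynomial as A) gives
  χ_A(x) = x^4 + 12*x^3 + 54*x^2 + 108*x + 81
which factors as (x + 3)^4. The eigenvalues (with algebraic multiplicities) are λ = -3 with multiplicity 4.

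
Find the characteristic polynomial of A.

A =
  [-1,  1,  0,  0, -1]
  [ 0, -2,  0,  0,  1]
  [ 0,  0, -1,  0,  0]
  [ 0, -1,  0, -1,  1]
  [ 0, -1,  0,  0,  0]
x^5 + 5*x^4 + 10*x^3 + 10*x^2 + 5*x + 1

Expanding det(x·I − A) (e.g. by cofactor expansion or by noting that A is similar to its Jordan form J, which has the same characteristic polynomial as A) gives
  χ_A(x) = x^5 + 5*x^4 + 10*x^3 + 10*x^2 + 5*x + 1
which factors as (x + 1)^5. The eigenvalues (with algebraic multiplicities) are λ = -1 with multiplicity 5.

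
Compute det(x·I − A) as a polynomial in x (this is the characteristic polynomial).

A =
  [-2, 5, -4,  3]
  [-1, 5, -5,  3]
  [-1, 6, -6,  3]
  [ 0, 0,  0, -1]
x^4 + 4*x^3 + 6*x^2 + 4*x + 1

Expanding det(x·I − A) (e.g. by cofactor expansion or by noting that A is similar to its Jordan form J, which has the same characteristic polynomial as A) gives
  χ_A(x) = x^4 + 4*x^3 + 6*x^2 + 4*x + 1
which factors as (x + 1)^4. The eigenvalues (with algebraic multiplicities) are λ = -1 with multiplicity 4.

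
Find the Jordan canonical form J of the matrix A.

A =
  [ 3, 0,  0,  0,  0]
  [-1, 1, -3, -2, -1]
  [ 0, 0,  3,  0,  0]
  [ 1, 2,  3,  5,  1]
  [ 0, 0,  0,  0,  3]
J_2(3) ⊕ J_1(3) ⊕ J_1(3) ⊕ J_1(3)

The characteristic polynomial is
  det(x·I − A) = x^5 - 15*x^4 + 90*x^3 - 270*x^2 + 405*x - 243 = (x - 3)^5

Eigenvalues and multiplicities (the geometric multiplicity of λ is n − rank(A − λI), which equals the number of Jordan blocks for λ):
  λ = 3: algebraic multiplicity = 5, geometric multiplicity = 4

Determining the block sizes for each eigenvalue:
  λ = 3: 4 blocks summing to 5 forces exactly one block of size 2 and the rest size 1 → block sizes [2, 1, 1, 1]

Assembling the blocks gives a Jordan form
J =
  [3, 1, 0, 0, 0]
  [0, 3, 0, 0, 0]
  [0, 0, 3, 0, 0]
  [0, 0, 0, 3, 0]
  [0, 0, 0, 0, 3]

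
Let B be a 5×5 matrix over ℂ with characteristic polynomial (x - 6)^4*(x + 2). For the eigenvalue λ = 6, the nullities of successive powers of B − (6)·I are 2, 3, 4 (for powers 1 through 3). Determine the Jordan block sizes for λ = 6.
Block sizes for λ = 6: [3, 1]

From the dimensions of kernels of powers, the number of Jordan blocks of size at least j is d_j − d_{j−1} where d_j = dim ker(N^j) (with d_0 = 0). Computing the differences gives [2, 1, 1].
The number of blocks of size exactly k is (#blocks of size ≥ k) − (#blocks of size ≥ k + 1), so the partition is: 1 block(s) of size 1, 1 block(s) of size 3.
In nonincreasing order the block sizes are [3, 1].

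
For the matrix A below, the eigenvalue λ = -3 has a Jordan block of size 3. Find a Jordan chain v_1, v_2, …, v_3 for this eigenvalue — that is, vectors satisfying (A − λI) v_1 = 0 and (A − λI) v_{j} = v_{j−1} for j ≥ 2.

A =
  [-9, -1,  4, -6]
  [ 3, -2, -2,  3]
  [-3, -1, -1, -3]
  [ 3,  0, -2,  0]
A Jordan chain for λ = -3 of length 3:
v_1 = (3, 0, 0, -3)ᵀ
v_2 = (-6, 3, -3, 3)ᵀ
v_3 = (1, 0, 0, 0)ᵀ

Let N = A − (-3)·I. We want v_3 with N^3 v_3 = 0 but N^2 v_3 ≠ 0; then v_{j-1} := N · v_j for j = 3, …, 2.

Pick v_3 = (1, 0, 0, 0)ᵀ.
Then v_2 = N · v_3 = (-6, 3, -3, 3)ᵀ.
Then v_1 = N · v_2 = (3, 0, 0, -3)ᵀ.

Sanity check: (A − (-3)·I) v_1 = (0, 0, 0, 0)ᵀ = 0. ✓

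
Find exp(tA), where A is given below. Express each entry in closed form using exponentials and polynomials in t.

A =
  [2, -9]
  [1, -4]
e^{tA} =
  [3*t*exp(-t) + exp(-t), -9*t*exp(-t)]
  [t*exp(-t), -3*t*exp(-t) + exp(-t)]

Strategy: write A = P · J · P⁻¹ where J is a Jordan canonical form, so e^{tA} = P · e^{tJ} · P⁻¹, and e^{tJ} can be computed block-by-block.

A has Jordan form
J =
  [-1,  1]
  [ 0, -1]
(up to reordering of blocks).

Per-block formulas:
  For a 2×2 Jordan block J_2(-1): exp(t · J_2(-1)) = e^(-1t)·(I + t·N), where N is the 2×2 nilpotent shift.

After assembling e^{tJ} and conjugating by P, we get:

e^{tA} =
  [3*t*exp(-t) + exp(-t), -9*t*exp(-t)]
  [t*exp(-t), -3*t*exp(-t) + exp(-t)]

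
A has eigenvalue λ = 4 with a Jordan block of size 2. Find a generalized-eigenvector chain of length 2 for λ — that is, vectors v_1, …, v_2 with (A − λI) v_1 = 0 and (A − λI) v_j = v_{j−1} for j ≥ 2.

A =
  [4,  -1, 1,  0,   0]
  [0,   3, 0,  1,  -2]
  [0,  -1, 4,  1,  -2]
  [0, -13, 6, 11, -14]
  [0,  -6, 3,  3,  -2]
A Jordan chain for λ = 4 of length 2:
v_1 = (-1, -1, -1, -13, -6)ᵀ
v_2 = (0, 1, 0, 0, 0)ᵀ

Let N = A − (4)·I. We want v_2 with N^2 v_2 = 0 but N^1 v_2 ≠ 0; then v_{j-1} := N · v_j for j = 2, …, 2.

Pick v_2 = (0, 1, 0, 0, 0)ᵀ.
Then v_1 = N · v_2 = (-1, -1, -1, -13, -6)ᵀ.

Sanity check: (A − (4)·I) v_1 = (0, 0, 0, 0, 0)ᵀ = 0. ✓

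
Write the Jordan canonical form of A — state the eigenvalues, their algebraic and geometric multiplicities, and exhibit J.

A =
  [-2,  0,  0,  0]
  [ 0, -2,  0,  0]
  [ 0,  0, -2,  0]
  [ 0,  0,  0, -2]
J_1(-2) ⊕ J_1(-2) ⊕ J_1(-2) ⊕ J_1(-2)

The characteristic polynomial is
  det(x·I − A) = x^4 + 8*x^3 + 24*x^2 + 32*x + 16 = (x + 2)^4

Eigenvalues and multiplicities (the geometric multiplicity of λ is n − rank(A − λI), which equals the number of Jordan blocks for λ):
  λ = -2: algebraic multiplicity = 4, geometric multiplicity = 4

Determining the block sizes for each eigenvalue:
  λ = -2: gm = am = 4, so every block has size 1 → block sizes [1, 1, 1, 1]

Assembling the blocks gives a Jordan form
J =
  [-2,  0,  0,  0]
  [ 0, -2,  0,  0]
  [ 0,  0, -2,  0]
  [ 0,  0,  0, -2]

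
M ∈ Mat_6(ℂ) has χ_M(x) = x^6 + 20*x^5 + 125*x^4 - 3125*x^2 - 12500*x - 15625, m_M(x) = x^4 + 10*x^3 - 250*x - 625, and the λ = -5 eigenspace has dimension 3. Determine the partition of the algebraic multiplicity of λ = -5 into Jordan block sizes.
Block sizes for λ = -5: [3, 1, 1]

Step 1 — from the characteristic polynomial, algebraic multiplicity of λ = -5 is 5. From dim ker(M − (-5)·I) = 3, there are exactly 3 Jordan blocks for λ = -5.
Step 2 — from the minimal polynomial, the factor (x + 5)^3 tells us the largest block for λ = -5 has size 3.
Step 3 — with total size 5, 3 blocks, and largest block 3, the block sizes (in nonincreasing order) are [3, 1, 1].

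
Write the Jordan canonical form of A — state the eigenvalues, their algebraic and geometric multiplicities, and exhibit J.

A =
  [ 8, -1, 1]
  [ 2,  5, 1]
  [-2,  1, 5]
J_2(6) ⊕ J_1(6)

The characteristic polynomial is
  det(x·I − A) = x^3 - 18*x^2 + 108*x - 216 = (x - 6)^3

Eigenvalues and multiplicities (the geometric multiplicity of λ is n − rank(A − λI), which equals the number of Jordan blocks for λ):
  λ = 6: algebraic multiplicity = 3, geometric multiplicity = 2

Determining the block sizes for each eigenvalue:
  λ = 6: 2 blocks summing to 3 forces exactly one block of size 2 and the rest size 1 → block sizes [2, 1]

Assembling the blocks gives a Jordan form
J =
  [6, 1, 0]
  [0, 6, 0]
  [0, 0, 6]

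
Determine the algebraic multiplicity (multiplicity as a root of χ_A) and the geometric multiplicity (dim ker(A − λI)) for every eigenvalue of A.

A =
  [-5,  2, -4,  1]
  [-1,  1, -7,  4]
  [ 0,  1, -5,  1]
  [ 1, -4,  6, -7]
λ = -4: alg = 4, geom = 2

Step 1 — factor the characteristic polynomial to read off the algebraic multiplicities:
  χ_A(x) = (x + 4)^4

Step 2 — compute geometric multiplicities via the rank-nullity identity g(λ) = n − rank(A − λI):
  rank(A − (-4)·I) = 2, so dim ker(A − (-4)·I) = n − 2 = 2

Summary:
  λ = -4: algebraic multiplicity = 4, geometric multiplicity = 2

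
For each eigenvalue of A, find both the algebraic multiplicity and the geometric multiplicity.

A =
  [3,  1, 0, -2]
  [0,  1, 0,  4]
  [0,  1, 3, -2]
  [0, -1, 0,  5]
λ = 3: alg = 4, geom = 3

Step 1 — factor the characteristic polynomial to read off the algebraic multiplicities:
  χ_A(x) = (x - 3)^4

Step 2 — compute geometric multiplicities via the rank-nullity identity g(λ) = n − rank(A − λI):
  rank(A − (3)·I) = 1, so dim ker(A − (3)·I) = n − 1 = 3

Summary:
  λ = 3: algebraic multiplicity = 4, geometric multiplicity = 3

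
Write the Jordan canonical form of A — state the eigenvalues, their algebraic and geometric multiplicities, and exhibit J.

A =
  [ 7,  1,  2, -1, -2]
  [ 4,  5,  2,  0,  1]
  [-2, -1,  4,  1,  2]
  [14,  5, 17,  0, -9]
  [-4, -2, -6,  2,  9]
J_3(5) ⊕ J_2(5)

The characteristic polynomial is
  det(x·I − A) = x^5 - 25*x^4 + 250*x^3 - 1250*x^2 + 3125*x - 3125 = (x - 5)^5

Eigenvalues and multiplicities (the geometric multiplicity of λ is n − rank(A − λI), which equals the number of Jordan blocks for λ):
  λ = 5: algebraic multiplicity = 5, geometric multiplicity = 2

Determining the block sizes for each eigenvalue:
  λ = 5: with am = 5 and gm = 2, the partition is not yet determined (e.g. several partitions of 5 into 2 parts exist). Let N = A − (5)·I. Computing rank(N^1) = 3, rank(N^2) = 1, rank(N^3) = 0; the number of blocks of size ≥ j is rank(N^{j−1}) − rank(N^j), giving [2, 2, 1]. So we have 1 block(s) of size 3, 1 block(s) of size 2 → block sizes [3, 2]

Assembling the blocks gives a Jordan form
J =
  [5, 1, 0, 0, 0]
  [0, 5, 1, 0, 0]
  [0, 0, 5, 0, 0]
  [0, 0, 0, 5, 1]
  [0, 0, 0, 0, 5]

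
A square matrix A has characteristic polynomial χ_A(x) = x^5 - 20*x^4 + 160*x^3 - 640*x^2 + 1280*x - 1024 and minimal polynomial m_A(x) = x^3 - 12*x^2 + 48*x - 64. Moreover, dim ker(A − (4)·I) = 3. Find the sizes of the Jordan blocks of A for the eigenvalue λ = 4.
Block sizes for λ = 4: [3, 1, 1]

Step 1 — from the characteristic polynomial, algebraic multiplicity of λ = 4 is 5. From dim ker(A − (4)·I) = 3, there are exactly 3 Jordan blocks for λ = 4.
Step 2 — from the minimal polynomial, the factor (x − 4)^3 tells us the largest block for λ = 4 has size 3.
Step 3 — with total size 5, 3 blocks, and largest block 3, the block sizes (in nonincreasing order) are [3, 1, 1].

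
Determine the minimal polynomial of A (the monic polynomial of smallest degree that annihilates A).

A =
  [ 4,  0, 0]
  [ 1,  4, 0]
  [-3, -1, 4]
x^3 - 12*x^2 + 48*x - 64

The characteristic polynomial is χ_A(x) = (x - 4)^3, so the eigenvalues are known. The minimal polynomial is
  m_A(x) = Π_λ (x − λ)^{k_λ}
where k_λ is the size of the *largest* Jordan block for λ (equivalently, the smallest k with (A − λI)^k v = 0 for every generalised eigenvector v of λ).

  λ = 4: largest Jordan block has size 3, contributing (x − 4)^3

So m_A(x) = (x - 4)^3 = x^3 - 12*x^2 + 48*x - 64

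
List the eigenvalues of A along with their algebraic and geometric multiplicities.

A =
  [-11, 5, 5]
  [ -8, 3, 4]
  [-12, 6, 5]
λ = -1: alg = 3, geom = 2

Step 1 — factor the characteristic polynomial to read off the algebraic multiplicities:
  χ_A(x) = (x + 1)^3

Step 2 — compute geometric multiplicities via the rank-nullity identity g(λ) = n − rank(A − λI):
  rank(A − (-1)·I) = 1, so dim ker(A − (-1)·I) = n − 1 = 2

Summary:
  λ = -1: algebraic multiplicity = 3, geometric multiplicity = 2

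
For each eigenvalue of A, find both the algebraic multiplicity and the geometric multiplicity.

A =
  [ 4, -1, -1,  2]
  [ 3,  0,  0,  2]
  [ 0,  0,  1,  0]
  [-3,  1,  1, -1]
λ = 1: alg = 4, geom = 2

Step 1 — factor the characteristic polynomial to read off the algebraic multiplicities:
  χ_A(x) = (x - 1)^4

Step 2 — compute geometric multiplicities via the rank-nullity identity g(λ) = n − rank(A − λI):
  rank(A − (1)·I) = 2, so dim ker(A − (1)·I) = n − 2 = 2

Summary:
  λ = 1: algebraic multiplicity = 4, geometric multiplicity = 2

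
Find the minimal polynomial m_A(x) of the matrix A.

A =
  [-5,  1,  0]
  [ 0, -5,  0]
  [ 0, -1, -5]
x^2 + 10*x + 25

The characteristic polynomial is χ_A(x) = (x + 5)^3, so the eigenvalues are known. The minimal polynomial is
  m_A(x) = Π_λ (x − λ)^{k_λ}
where k_λ is the size of the *largest* Jordan block for λ (equivalently, the smallest k with (A − λI)^k v = 0 for every generalised eigenvector v of λ).

  λ = -5: largest Jordan block has size 2, contributing (x + 5)^2

So m_A(x) = (x + 5)^2 = x^2 + 10*x + 25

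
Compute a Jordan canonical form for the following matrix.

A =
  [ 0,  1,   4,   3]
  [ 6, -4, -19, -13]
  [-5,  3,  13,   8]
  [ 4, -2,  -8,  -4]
J_3(1) ⊕ J_1(2)

The characteristic polynomial is
  det(x·I − A) = x^4 - 5*x^3 + 9*x^2 - 7*x + 2 = (x - 2)*(x - 1)^3

Eigenvalues and multiplicities (the geometric multiplicity of λ is n − rank(A − λI), which equals the number of Jordan blocks for λ):
  λ = 1: algebraic multiplicity = 3, geometric multiplicity = 1
  λ = 2: algebraic multiplicity = 1, geometric multiplicity = 1

Determining the block sizes for each eigenvalue:
  λ = 1: one block (gm = 1), so the single block has size am = 3 → block sizes [3]
  λ = 2: one block (gm = 1), so the single block has size am = 1 → block sizes [1]

Assembling the blocks gives a Jordan form
J =
  [1, 1, 0, 0]
  [0, 1, 1, 0]
  [0, 0, 1, 0]
  [0, 0, 0, 2]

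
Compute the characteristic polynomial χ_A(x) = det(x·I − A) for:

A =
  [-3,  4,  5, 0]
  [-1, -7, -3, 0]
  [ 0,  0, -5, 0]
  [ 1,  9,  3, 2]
x^4 + 13*x^3 + 45*x^2 - 25*x - 250

Expanding det(x·I − A) (e.g. by cofactor expansion or by noting that A is similar to its Jordan form J, which has the same characteristic polynomial as A) gives
  χ_A(x) = x^4 + 13*x^3 + 45*x^2 - 25*x - 250
which factors as (x - 2)*(x + 5)^3. The eigenvalues (with algebraic multiplicities) are λ = -5 with multiplicity 3, λ = 2 with multiplicity 1.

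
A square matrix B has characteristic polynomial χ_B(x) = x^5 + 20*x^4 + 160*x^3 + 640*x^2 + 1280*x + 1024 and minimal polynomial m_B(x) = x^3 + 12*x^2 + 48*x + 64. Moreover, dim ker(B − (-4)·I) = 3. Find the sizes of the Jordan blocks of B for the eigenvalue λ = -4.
Block sizes for λ = -4: [3, 1, 1]

Step 1 — from the characteristic polynomial, algebraic multiplicity of λ = -4 is 5. From dim ker(B − (-4)·I) = 3, there are exactly 3 Jordan blocks for λ = -4.
Step 2 — from the minimal polynomial, the factor (x + 4)^3 tells us the largest block for λ = -4 has size 3.
Step 3 — with total size 5, 3 blocks, and largest block 3, the block sizes (in nonincreasing order) are [3, 1, 1].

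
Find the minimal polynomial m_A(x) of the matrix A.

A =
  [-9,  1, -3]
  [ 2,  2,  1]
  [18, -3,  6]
x^3 + x^2 - 5*x + 3

The characteristic polynomial is χ_A(x) = (x - 1)^2*(x + 3), so the eigenvalues are known. The minimal polynomial is
  m_A(x) = Π_λ (x − λ)^{k_λ}
where k_λ is the size of the *largest* Jordan block for λ (equivalently, the smallest k with (A − λI)^k v = 0 for every generalised eigenvector v of λ).

  λ = -3: largest Jordan block has size 1, contributing (x + 3)
  λ = 1: largest Jordan block has size 2, contributing (x − 1)^2

So m_A(x) = (x - 1)^2*(x + 3) = x^3 + x^2 - 5*x + 3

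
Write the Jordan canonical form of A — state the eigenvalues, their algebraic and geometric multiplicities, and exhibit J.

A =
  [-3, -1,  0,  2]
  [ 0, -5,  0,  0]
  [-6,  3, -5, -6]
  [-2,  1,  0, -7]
J_2(-5) ⊕ J_1(-5) ⊕ J_1(-5)

The characteristic polynomial is
  det(x·I − A) = x^4 + 20*x^3 + 150*x^2 + 500*x + 625 = (x + 5)^4

Eigenvalues and multiplicities (the geometric multiplicity of λ is n − rank(A − λI), which equals the number of Jordan blocks for λ):
  λ = -5: algebraic multiplicity = 4, geometric multiplicity = 3

Determining the block sizes for each eigenvalue:
  λ = -5: 3 blocks summing to 4 forces exactly one block of size 2 and the rest size 1 → block sizes [2, 1, 1]

Assembling the blocks gives a Jordan form
J =
  [-5,  1,  0,  0]
  [ 0, -5,  0,  0]
  [ 0,  0, -5,  0]
  [ 0,  0,  0, -5]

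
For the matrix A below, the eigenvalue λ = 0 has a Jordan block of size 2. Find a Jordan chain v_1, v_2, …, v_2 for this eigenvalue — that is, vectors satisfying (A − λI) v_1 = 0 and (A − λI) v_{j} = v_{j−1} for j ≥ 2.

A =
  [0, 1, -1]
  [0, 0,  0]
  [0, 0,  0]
A Jordan chain for λ = 0 of length 2:
v_1 = (1, 0, 0)ᵀ
v_2 = (0, 1, 0)ᵀ

Let N = A − (0)·I. We want v_2 with N^2 v_2 = 0 but N^1 v_2 ≠ 0; then v_{j-1} := N · v_j for j = 2, …, 2.

Pick v_2 = (0, 1, 0)ᵀ.
Then v_1 = N · v_2 = (1, 0, 0)ᵀ.

Sanity check: (A − (0)·I) v_1 = (0, 0, 0)ᵀ = 0. ✓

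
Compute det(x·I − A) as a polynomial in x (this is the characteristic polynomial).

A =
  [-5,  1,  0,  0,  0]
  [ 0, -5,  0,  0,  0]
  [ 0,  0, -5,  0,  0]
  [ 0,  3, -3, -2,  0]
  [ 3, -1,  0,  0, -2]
x^5 + 19*x^4 + 139*x^3 + 485*x^2 + 800*x + 500

Expanding det(x·I − A) (e.g. by cofactor expansion or by noting that A is similar to its Jordan form J, which has the same characteristic polynomial as A) gives
  χ_A(x) = x^5 + 19*x^4 + 139*x^3 + 485*x^2 + 800*x + 500
which factors as (x + 2)^2*(x + 5)^3. The eigenvalues (with algebraic multiplicities) are λ = -5 with multiplicity 3, λ = -2 with multiplicity 2.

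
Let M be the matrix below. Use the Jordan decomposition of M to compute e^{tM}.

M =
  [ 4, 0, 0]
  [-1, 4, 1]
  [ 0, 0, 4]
e^{tM} =
  [exp(4*t), 0, 0]
  [-t*exp(4*t), exp(4*t), t*exp(4*t)]
  [0, 0, exp(4*t)]

Strategy: write M = P · J · P⁻¹ where J is a Jordan canonical form, so e^{tM} = P · e^{tJ} · P⁻¹, and e^{tJ} can be computed block-by-block.

M has Jordan form
J =
  [4, 1, 0]
  [0, 4, 0]
  [0, 0, 4]
(up to reordering of blocks).

Per-block formulas:
  For a 2×2 Jordan block J_2(4): exp(t · J_2(4)) = e^(4t)·(I + t·N), where N is the 2×2 nilpotent shift.
  For a 1×1 block at λ = 4: exp(t · [4]) = [e^(4t)].

After assembling e^{tJ} and conjugating by P, we get:

e^{tM} =
  [exp(4*t), 0, 0]
  [-t*exp(4*t), exp(4*t), t*exp(4*t)]
  [0, 0, exp(4*t)]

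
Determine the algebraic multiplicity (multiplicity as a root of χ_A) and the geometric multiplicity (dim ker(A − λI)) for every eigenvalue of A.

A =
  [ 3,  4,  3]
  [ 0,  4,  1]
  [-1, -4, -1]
λ = 2: alg = 3, geom = 1

Step 1 — factor the characteristic polynomial to read off the algebraic multiplicities:
  χ_A(x) = (x - 2)^3

Step 2 — compute geometric multiplicities via the rank-nullity identity g(λ) = n − rank(A − λI):
  rank(A − (2)·I) = 2, so dim ker(A − (2)·I) = n − 2 = 1

Summary:
  λ = 2: algebraic multiplicity = 3, geometric multiplicity = 1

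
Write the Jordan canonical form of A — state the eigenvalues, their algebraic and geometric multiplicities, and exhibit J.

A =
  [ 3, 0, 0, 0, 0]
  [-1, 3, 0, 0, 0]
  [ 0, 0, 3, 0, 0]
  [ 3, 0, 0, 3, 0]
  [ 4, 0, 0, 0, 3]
J_2(3) ⊕ J_1(3) ⊕ J_1(3) ⊕ J_1(3)

The characteristic polynomial is
  det(x·I − A) = x^5 - 15*x^4 + 90*x^3 - 270*x^2 + 405*x - 243 = (x - 3)^5

Eigenvalues and multiplicities (the geometric multiplicity of λ is n − rank(A − λI), which equals the number of Jordan blocks for λ):
  λ = 3: algebraic multiplicity = 5, geometric multiplicity = 4

Determining the block sizes for each eigenvalue:
  λ = 3: 4 blocks summing to 5 forces exactly one block of size 2 and the rest size 1 → block sizes [2, 1, 1, 1]

Assembling the blocks gives a Jordan form
J =
  [3, 1, 0, 0, 0]
  [0, 3, 0, 0, 0]
  [0, 0, 3, 0, 0]
  [0, 0, 0, 3, 0]
  [0, 0, 0, 0, 3]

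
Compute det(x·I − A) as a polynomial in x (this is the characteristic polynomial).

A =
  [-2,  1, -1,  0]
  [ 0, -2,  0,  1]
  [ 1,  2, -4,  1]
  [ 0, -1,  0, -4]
x^4 + 12*x^3 + 54*x^2 + 108*x + 81

Expanding det(x·I − A) (e.g. by cofactor expansion or by noting that A is similar to its Jordan form J, which has the same characteristic polynomial as A) gives
  χ_A(x) = x^4 + 12*x^3 + 54*x^2 + 108*x + 81
which factors as (x + 3)^4. The eigenvalues (with algebraic multiplicities) are λ = -3 with multiplicity 4.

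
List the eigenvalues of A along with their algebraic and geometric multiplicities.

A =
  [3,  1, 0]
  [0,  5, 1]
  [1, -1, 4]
λ = 4: alg = 3, geom = 1

Step 1 — factor the characteristic polynomial to read off the algebraic multiplicities:
  χ_A(x) = (x - 4)^3

Step 2 — compute geometric multiplicities via the rank-nullity identity g(λ) = n − rank(A − λI):
  rank(A − (4)·I) = 2, so dim ker(A − (4)·I) = n − 2 = 1

Summary:
  λ = 4: algebraic multiplicity = 3, geometric multiplicity = 1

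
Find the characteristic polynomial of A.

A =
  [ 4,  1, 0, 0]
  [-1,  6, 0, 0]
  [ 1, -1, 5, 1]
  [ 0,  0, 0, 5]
x^4 - 20*x^3 + 150*x^2 - 500*x + 625

Expanding det(x·I − A) (e.g. by cofactor expansion or by noting that A is similar to its Jordan form J, which has the same characteristic polynomial as A) gives
  χ_A(x) = x^4 - 20*x^3 + 150*x^2 - 500*x + 625
which factors as (x - 5)^4. The eigenvalues (with algebraic multiplicities) are λ = 5 with multiplicity 4.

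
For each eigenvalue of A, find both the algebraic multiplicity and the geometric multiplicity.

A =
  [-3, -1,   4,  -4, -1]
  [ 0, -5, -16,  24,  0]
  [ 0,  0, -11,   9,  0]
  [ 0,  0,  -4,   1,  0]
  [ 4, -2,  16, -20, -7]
λ = -5: alg = 5, geom = 3

Step 1 — factor the characteristic polynomial to read off the algebraic multiplicities:
  χ_A(x) = (x + 5)^5

Step 2 — compute geometric multiplicities via the rank-nullity identity g(λ) = n − rank(A − λI):
  rank(A − (-5)·I) = 2, so dim ker(A − (-5)·I) = n − 2 = 3

Summary:
  λ = -5: algebraic multiplicity = 5, geometric multiplicity = 3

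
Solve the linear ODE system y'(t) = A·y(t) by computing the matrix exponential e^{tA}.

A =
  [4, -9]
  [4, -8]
e^{tA} =
  [6*t*exp(-2*t) + exp(-2*t), -9*t*exp(-2*t)]
  [4*t*exp(-2*t), -6*t*exp(-2*t) + exp(-2*t)]

Strategy: write A = P · J · P⁻¹ where J is a Jordan canonical form, so e^{tA} = P · e^{tJ} · P⁻¹, and e^{tJ} can be computed block-by-block.

A has Jordan form
J =
  [-2,  1]
  [ 0, -2]
(up to reordering of blocks).

Per-block formulas:
  For a 2×2 Jordan block J_2(-2): exp(t · J_2(-2)) = e^(-2t)·(I + t·N), where N is the 2×2 nilpotent shift.

After assembling e^{tJ} and conjugating by P, we get:

e^{tA} =
  [6*t*exp(-2*t) + exp(-2*t), -9*t*exp(-2*t)]
  [4*t*exp(-2*t), -6*t*exp(-2*t) + exp(-2*t)]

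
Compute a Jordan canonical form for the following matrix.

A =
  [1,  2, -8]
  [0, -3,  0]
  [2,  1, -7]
J_2(-3) ⊕ J_1(-3)

The characteristic polynomial is
  det(x·I − A) = x^3 + 9*x^2 + 27*x + 27 = (x + 3)^3

Eigenvalues and multiplicities (the geometric multiplicity of λ is n − rank(A − λI), which equals the number of Jordan blocks for λ):
  λ = -3: algebraic multiplicity = 3, geometric multiplicity = 2

Determining the block sizes for each eigenvalue:
  λ = -3: 2 blocks summing to 3 forces exactly one block of size 2 and the rest size 1 → block sizes [2, 1]

Assembling the blocks gives a Jordan form
J =
  [-3,  1,  0]
  [ 0, -3,  0]
  [ 0,  0, -3]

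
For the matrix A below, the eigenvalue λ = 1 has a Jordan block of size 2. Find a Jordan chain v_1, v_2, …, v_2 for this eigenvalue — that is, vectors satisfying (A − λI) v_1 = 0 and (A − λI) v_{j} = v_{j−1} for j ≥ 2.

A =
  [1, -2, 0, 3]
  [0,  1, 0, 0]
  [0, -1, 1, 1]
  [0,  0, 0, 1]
A Jordan chain for λ = 1 of length 2:
v_1 = (-2, 0, -1, 0)ᵀ
v_2 = (0, 1, 0, 0)ᵀ

Let N = A − (1)·I. We want v_2 with N^2 v_2 = 0 but N^1 v_2 ≠ 0; then v_{j-1} := N · v_j for j = 2, …, 2.

Pick v_2 = (0, 1, 0, 0)ᵀ.
Then v_1 = N · v_2 = (-2, 0, -1, 0)ᵀ.

Sanity check: (A − (1)·I) v_1 = (0, 0, 0, 0)ᵀ = 0. ✓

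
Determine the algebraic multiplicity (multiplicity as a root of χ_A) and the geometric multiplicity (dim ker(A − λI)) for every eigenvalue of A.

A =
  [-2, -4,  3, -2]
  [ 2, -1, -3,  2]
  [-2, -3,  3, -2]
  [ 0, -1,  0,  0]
λ = 0: alg = 4, geom = 2

Step 1 — factor the characteristic polynomial to read off the algebraic multiplicities:
  χ_A(x) = x^4

Step 2 — compute geometric multiplicities via the rank-nullity identity g(λ) = n − rank(A − λI):
  rank(A − (0)·I) = 2, so dim ker(A − (0)·I) = n − 2 = 2

Summary:
  λ = 0: algebraic multiplicity = 4, geometric multiplicity = 2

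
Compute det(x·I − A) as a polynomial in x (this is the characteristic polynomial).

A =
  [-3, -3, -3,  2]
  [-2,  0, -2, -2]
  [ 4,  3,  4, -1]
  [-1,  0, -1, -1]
x^4

Expanding det(x·I − A) (e.g. by cofactor expansion or by noting that A is similar to its Jordan form J, which has the same characteristic polynomial as A) gives
  χ_A(x) = x^4
which factors as x^4. The eigenvalues (with algebraic multiplicities) are λ = 0 with multiplicity 4.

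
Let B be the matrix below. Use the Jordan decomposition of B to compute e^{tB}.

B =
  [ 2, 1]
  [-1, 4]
e^{tB} =
  [-t*exp(3*t) + exp(3*t), t*exp(3*t)]
  [-t*exp(3*t), t*exp(3*t) + exp(3*t)]

Strategy: write B = P · J · P⁻¹ where J is a Jordan canonical form, so e^{tB} = P · e^{tJ} · P⁻¹, and e^{tJ} can be computed block-by-block.

B has Jordan form
J =
  [3, 1]
  [0, 3]
(up to reordering of blocks).

Per-block formulas:
  For a 2×2 Jordan block J_2(3): exp(t · J_2(3)) = e^(3t)·(I + t·N), where N is the 2×2 nilpotent shift.

After assembling e^{tJ} and conjugating by P, we get:

e^{tB} =
  [-t*exp(3*t) + exp(3*t), t*exp(3*t)]
  [-t*exp(3*t), t*exp(3*t) + exp(3*t)]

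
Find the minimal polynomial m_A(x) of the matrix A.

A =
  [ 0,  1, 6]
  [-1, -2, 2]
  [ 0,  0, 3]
x^3 - x^2 - 5*x - 3

The characteristic polynomial is χ_A(x) = (x - 3)*(x + 1)^2, so the eigenvalues are known. The minimal polynomial is
  m_A(x) = Π_λ (x − λ)^{k_λ}
where k_λ is the size of the *largest* Jordan block for λ (equivalently, the smallest k with (A − λI)^k v = 0 for every generalised eigenvector v of λ).

  λ = -1: largest Jordan block has size 2, contributing (x + 1)^2
  λ = 3: largest Jordan block has size 1, contributing (x − 3)

So m_A(x) = (x - 3)*(x + 1)^2 = x^3 - x^2 - 5*x - 3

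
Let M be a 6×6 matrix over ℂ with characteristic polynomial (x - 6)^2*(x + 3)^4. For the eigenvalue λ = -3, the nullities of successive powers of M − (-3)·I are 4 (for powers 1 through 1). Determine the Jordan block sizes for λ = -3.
Block sizes for λ = -3: [1, 1, 1, 1]

From the dimensions of kernels of powers, the number of Jordan blocks of size at least j is d_j − d_{j−1} where d_j = dim ker(N^j) (with d_0 = 0). Computing the differences gives [4].
The number of blocks of size exactly k is (#blocks of size ≥ k) − (#blocks of size ≥ k + 1), so the partition is: 4 block(s) of size 1.
In nonincreasing order the block sizes are [1, 1, 1, 1].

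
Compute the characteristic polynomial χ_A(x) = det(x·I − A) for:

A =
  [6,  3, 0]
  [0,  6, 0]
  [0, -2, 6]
x^3 - 18*x^2 + 108*x - 216

Expanding det(x·I − A) (e.g. by cofactor expansion or by noting that A is similar to its Jordan form J, which has the same characteristic polynomial as A) gives
  χ_A(x) = x^3 - 18*x^2 + 108*x - 216
which factors as (x - 6)^3. The eigenvalues (with algebraic multiplicities) are λ = 6 with multiplicity 3.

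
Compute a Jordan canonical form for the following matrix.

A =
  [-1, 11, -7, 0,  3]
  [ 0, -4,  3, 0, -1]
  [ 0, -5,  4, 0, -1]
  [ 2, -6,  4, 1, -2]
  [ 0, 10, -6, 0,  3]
J_1(-1) ⊕ J_2(1) ⊕ J_1(1) ⊕ J_1(1)

The characteristic polynomial is
  det(x·I − A) = x^5 - 3*x^4 + 2*x^3 + 2*x^2 - 3*x + 1 = (x - 1)^4*(x + 1)

Eigenvalues and multiplicities (the geometric multiplicity of λ is n − rank(A − λI), which equals the number of Jordan blocks for λ):
  λ = -1: algebraic multiplicity = 1, geometric multiplicity = 1
  λ = 1: algebraic multiplicity = 4, geometric multiplicity = 3

Determining the block sizes for each eigenvalue:
  λ = -1: one block (gm = 1), so the single block has size am = 1 → block sizes [1]
  λ = 1: 3 blocks summing to 4 forces exactly one block of size 2 and the rest size 1 → block sizes [2, 1, 1]

Assembling the blocks gives a Jordan form
J =
  [-1, 0, 0, 0, 0]
  [ 0, 1, 1, 0, 0]
  [ 0, 0, 1, 0, 0]
  [ 0, 0, 0, 1, 0]
  [ 0, 0, 0, 0, 1]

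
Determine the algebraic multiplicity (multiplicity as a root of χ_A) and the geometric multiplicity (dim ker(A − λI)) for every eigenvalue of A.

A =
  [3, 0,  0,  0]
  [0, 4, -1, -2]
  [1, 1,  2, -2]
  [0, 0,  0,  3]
λ = 3: alg = 4, geom = 2

Step 1 — factor the characteristic polynomial to read off the algebraic multiplicities:
  χ_A(x) = (x - 3)^4

Step 2 — compute geometric multiplicities via the rank-nullity identity g(λ) = n − rank(A − λI):
  rank(A − (3)·I) = 2, so dim ker(A − (3)·I) = n − 2 = 2

Summary:
  λ = 3: algebraic multiplicity = 4, geometric multiplicity = 2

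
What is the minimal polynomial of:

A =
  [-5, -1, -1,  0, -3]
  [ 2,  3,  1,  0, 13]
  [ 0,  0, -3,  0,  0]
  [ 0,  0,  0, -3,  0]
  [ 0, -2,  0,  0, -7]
x^3 + 9*x^2 + 27*x + 27

The characteristic polynomial is χ_A(x) = (x + 3)^5, so the eigenvalues are known. The minimal polynomial is
  m_A(x) = Π_λ (x − λ)^{k_λ}
where k_λ is the size of the *largest* Jordan block for λ (equivalently, the smallest k with (A − λI)^k v = 0 for every generalised eigenvector v of λ).

  λ = -3: largest Jordan block has size 3, contributing (x + 3)^3

So m_A(x) = (x + 3)^3 = x^3 + 9*x^2 + 27*x + 27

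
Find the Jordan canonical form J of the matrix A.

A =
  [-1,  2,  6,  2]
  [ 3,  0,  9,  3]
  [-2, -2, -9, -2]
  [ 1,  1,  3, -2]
J_2(-3) ⊕ J_1(-3) ⊕ J_1(-3)

The characteristic polynomial is
  det(x·I − A) = x^4 + 12*x^3 + 54*x^2 + 108*x + 81 = (x + 3)^4

Eigenvalues and multiplicities (the geometric multiplicity of λ is n − rank(A − λI), which equals the number of Jordan blocks for λ):
  λ = -3: algebraic multiplicity = 4, geometric multiplicity = 3

Determining the block sizes for each eigenvalue:
  λ = -3: 3 blocks summing to 4 forces exactly one block of size 2 and the rest size 1 → block sizes [2, 1, 1]

Assembling the blocks gives a Jordan form
J =
  [-3,  1,  0,  0]
  [ 0, -3,  0,  0]
  [ 0,  0, -3,  0]
  [ 0,  0,  0, -3]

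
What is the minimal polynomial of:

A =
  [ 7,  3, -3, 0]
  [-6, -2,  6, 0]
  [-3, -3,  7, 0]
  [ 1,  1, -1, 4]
x^2 - 8*x + 16

The characteristic polynomial is χ_A(x) = (x - 4)^4, so the eigenvalues are known. The minimal polynomial is
  m_A(x) = Π_λ (x − λ)^{k_λ}
where k_λ is the size of the *largest* Jordan block for λ (equivalently, the smallest k with (A − λI)^k v = 0 for every generalised eigenvector v of λ).

  λ = 4: largest Jordan block has size 2, contributing (x − 4)^2

So m_A(x) = (x - 4)^2 = x^2 - 8*x + 16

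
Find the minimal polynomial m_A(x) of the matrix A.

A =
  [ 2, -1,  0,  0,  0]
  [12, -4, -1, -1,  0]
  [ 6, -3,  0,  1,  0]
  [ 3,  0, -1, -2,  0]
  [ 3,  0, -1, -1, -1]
x^3 + 3*x^2 + 3*x + 1

The characteristic polynomial is χ_A(x) = (x + 1)^5, so the eigenvalues are known. The minimal polynomial is
  m_A(x) = Π_λ (x − λ)^{k_λ}
where k_λ is the size of the *largest* Jordan block for λ (equivalently, the smallest k with (A − λI)^k v = 0 for every generalised eigenvector v of λ).

  λ = -1: largest Jordan block has size 3, contributing (x + 1)^3

So m_A(x) = (x + 1)^3 = x^3 + 3*x^2 + 3*x + 1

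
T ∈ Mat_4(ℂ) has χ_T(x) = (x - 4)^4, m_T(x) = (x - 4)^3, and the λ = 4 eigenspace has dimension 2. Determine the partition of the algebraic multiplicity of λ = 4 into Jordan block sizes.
Block sizes for λ = 4: [3, 1]

Step 1 — from the characteristic polynomial, algebraic multiplicity of λ = 4 is 4. From dim ker(T − (4)·I) = 2, there are exactly 2 Jordan blocks for λ = 4.
Step 2 — from the minimal polynomial, the factor (x − 4)^3 tells us the largest block for λ = 4 has size 3.
Step 3 — with total size 4, 2 blocks, and largest block 3, the block sizes (in nonincreasing order) are [3, 1].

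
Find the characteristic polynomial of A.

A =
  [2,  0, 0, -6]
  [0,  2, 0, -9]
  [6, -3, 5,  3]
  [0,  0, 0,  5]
x^4 - 14*x^3 + 69*x^2 - 140*x + 100

Expanding det(x·I − A) (e.g. by cofactor expansion or by noting that A is similar to its Jordan form J, which has the same characteristic polynomial as A) gives
  χ_A(x) = x^4 - 14*x^3 + 69*x^2 - 140*x + 100
which factors as (x - 5)^2*(x - 2)^2. The eigenvalues (with algebraic multiplicities) are λ = 2 with multiplicity 2, λ = 5 with multiplicity 2.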